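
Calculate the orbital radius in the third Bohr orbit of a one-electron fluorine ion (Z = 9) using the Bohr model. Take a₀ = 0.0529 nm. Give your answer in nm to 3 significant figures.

r_n = n²a₀/Z = 3² × 0.0529 / 9
    = 9 × 0.0529 / 9 = 0.0529 nm

0.0529 nm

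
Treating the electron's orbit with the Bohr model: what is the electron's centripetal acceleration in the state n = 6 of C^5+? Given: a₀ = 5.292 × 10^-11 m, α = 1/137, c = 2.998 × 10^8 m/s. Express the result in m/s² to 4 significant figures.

1.508 × 10^22 m/s²

r = n²a₀/Z = 3.175 × 10^-10 m, v = Zαc/n = 2.188 × 10^6 m/s
a = v²/r = (2.188 × 10^6)² / 3.175 × 10^-10 = 1.508 × 10^22 m/s²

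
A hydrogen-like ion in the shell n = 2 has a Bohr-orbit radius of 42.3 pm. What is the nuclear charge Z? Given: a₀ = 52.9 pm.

r_n = n²a₀/Z ⇒ Z = n²a₀/r = 2² × 52.9 / 42.3 ≈ 5.00
Z = 5

5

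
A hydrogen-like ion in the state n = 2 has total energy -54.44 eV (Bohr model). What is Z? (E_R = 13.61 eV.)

E_n = −E_R Z²/n² ⇒ Z² = −E_n n²/E_R = 54.44 × 2² / 13.61 ≈ 16.00
Z = 4

4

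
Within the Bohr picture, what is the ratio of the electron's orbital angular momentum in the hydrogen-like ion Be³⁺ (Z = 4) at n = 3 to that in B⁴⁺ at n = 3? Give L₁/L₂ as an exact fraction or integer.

1

L = nℏ is independent of Z.
L₁/L₂ = n₁/n₂ = 3/3 = 1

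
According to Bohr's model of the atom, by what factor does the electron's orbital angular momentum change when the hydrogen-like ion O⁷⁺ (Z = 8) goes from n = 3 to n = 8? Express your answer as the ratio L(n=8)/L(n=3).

L = nℏ depends only on n, so L ∝ n.
L(n=8)/L(n=3) = (8/3)^1 = 8/3

8/3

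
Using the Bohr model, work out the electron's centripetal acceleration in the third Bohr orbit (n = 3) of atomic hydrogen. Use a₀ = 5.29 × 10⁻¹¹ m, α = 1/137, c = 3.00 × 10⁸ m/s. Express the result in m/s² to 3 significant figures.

1.12 × 10²¹ m/s²

r = n²a₀/Z = 4.76 × 10⁻¹⁰ m, v = Zαc/n = 7.30 × 10⁵ m/s
a = v²/r = (7.30 × 10⁵)² / 4.76 × 10⁻¹⁰ = 1.12 × 10²¹ m/s²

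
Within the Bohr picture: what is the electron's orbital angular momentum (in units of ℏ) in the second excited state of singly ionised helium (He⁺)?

L_n = nℏ, so L/ℏ = n = 3.

3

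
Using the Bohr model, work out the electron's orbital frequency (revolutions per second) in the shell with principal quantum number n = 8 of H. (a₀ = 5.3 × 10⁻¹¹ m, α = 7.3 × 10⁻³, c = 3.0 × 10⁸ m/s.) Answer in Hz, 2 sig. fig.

r = n²a₀/Z = 3.4 × 10⁻⁹ m, v = Zαc/n = 2.7 × 10⁵ m/s
f = v/(2πr) = 1.3 × 10¹³ Hz

1.3 × 10¹³ Hz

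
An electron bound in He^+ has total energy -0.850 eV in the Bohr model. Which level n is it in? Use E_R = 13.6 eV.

8

E_n = −E_R Z²/n² ⇒ n² = E_R Z²/(−E_n) = 13.6 × 2² / 0.850 ≈ 64.00
n = 8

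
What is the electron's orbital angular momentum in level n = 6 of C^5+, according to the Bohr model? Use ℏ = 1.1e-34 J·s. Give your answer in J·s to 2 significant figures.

L_n = nℏ = 6 × 1.1e-34 = 6.6e-34 J·s

6.6e-34 J·s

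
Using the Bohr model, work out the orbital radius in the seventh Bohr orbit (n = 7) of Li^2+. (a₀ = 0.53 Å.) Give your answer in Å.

8.7 Å

r_n = n²a₀/Z = 7² × 0.53 / 3
    = 49 × 0.53 / 3 = 8.7 Å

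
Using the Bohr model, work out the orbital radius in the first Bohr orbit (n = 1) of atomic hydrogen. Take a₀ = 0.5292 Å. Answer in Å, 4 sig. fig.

0.5292 Å

r_n = n²a₀/Z = 1² × 0.5292 / 1
    = 1 × 0.5292 / 1 = 0.5292 Å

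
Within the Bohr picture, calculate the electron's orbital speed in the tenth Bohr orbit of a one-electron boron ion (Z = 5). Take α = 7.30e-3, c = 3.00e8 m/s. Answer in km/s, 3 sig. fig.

v_n = Zαc/n = 5 × 0.00730 × 3.00e8 / 10
    = 1100 km/s

1100 km/s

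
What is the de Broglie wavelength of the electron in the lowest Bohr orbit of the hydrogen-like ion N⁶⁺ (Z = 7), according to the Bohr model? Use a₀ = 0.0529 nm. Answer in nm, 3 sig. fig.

The Bohr quantisation condition is nλ = 2πr_n.
r_n = n²a₀/Z = 0.00756 nm
λ = 2πr_n/n = 2π·0.00756/1 = 0.0475 nm

0.0475 nm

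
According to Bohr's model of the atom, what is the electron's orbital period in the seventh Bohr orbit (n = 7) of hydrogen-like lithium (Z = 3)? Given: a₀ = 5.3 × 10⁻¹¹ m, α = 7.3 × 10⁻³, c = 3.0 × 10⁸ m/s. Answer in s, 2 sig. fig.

5.8 × 10⁻¹⁵ s

r = n²a₀/Z = 7²·5.3 × 10⁻¹¹/3 = 8.7 × 10⁻¹⁰ m
v = Zαc/n = 3·0.0073·3.0 × 10⁸/7 = 9.4 × 10⁵ m/s
T = 2πr/v = 5.8 × 10⁻¹⁵ s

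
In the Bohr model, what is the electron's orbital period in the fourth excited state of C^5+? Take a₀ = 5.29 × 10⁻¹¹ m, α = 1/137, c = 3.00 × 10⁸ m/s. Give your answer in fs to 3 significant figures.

r = n²a₀/Z = 5²·5.29 × 10⁻¹¹/6 = 2.20 × 10⁻¹⁰ m
v = Zαc/n = 6·0.00730·3.00 × 10⁸/5 = 2.63 × 10⁶ m/s
T = 2πr/v = 5.27 × 10⁻¹⁶ s = 0.527 fs

0.527 fs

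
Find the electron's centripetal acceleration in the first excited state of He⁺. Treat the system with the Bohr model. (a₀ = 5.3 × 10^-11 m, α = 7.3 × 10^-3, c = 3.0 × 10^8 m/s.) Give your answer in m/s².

4.5 × 10^22 m/s²

r = n²a₀/Z = 1.1 × 10^-10 m, v = Zαc/n = 2.2 × 10^6 m/s
a = v²/r = (2.2 × 10^6)² / 1.1 × 10^-10 = 4.5 × 10^22 m/s²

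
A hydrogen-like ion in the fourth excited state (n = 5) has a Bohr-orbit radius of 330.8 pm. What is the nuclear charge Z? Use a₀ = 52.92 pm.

4

r_n = n²a₀/Z ⇒ Z = n²a₀/r = 5² × 52.92 / 330.8 ≈ 4.00
Z = 4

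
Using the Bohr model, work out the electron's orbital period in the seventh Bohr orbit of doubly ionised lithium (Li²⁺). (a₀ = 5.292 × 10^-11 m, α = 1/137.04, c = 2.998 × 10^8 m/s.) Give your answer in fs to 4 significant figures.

5.793 fs

r = n²a₀/Z = 7²·5.292 × 10^-11/3 = 8.644 × 10^-10 m
v = Zαc/n = 3·0.007297·2.998 × 10^8/7 = 9.376 × 10^5 m/s
T = 2πr/v = 5.793 × 10^-15 s = 5.793 fs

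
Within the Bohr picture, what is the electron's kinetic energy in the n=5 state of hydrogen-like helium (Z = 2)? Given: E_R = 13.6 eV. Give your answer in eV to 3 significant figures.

2.18 eV

For a Coulomb orbit the virial theorem gives K = −E_n.
E_n = −E_R·Z²/n², so K = E_R·Z²/n² = 13.6 × 2²/5² = 2.18 eV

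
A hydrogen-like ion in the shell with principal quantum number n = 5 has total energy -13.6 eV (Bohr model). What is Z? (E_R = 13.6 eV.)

E_n = −E_R Z²/n² ⇒ Z² = −E_n n²/E_R = 13.6 × 5² / 13.6 ≈ 25.00
Z = 5

5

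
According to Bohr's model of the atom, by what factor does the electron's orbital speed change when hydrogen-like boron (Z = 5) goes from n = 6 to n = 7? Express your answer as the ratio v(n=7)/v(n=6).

6/7

v ∝ Z^1 · n^-1; with Z fixed, v ∝ n^-1.
v(n=7)/v(n=6) = (7/6)^-1 = 6/7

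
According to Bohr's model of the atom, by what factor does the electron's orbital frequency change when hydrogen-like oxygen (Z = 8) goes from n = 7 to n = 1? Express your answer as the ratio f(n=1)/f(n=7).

f ∝ Z^2 · n^-3; with Z fixed, f ∝ n^-3.
f(n=1)/f(n=7) = (1/7)^-3 = 343

343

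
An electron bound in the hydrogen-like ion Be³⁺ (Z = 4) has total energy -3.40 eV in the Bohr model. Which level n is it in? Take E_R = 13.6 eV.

E_n = −E_R Z²/n² ⇒ n² = E_R Z²/(−E_n) = 13.6 × 4² / 3.40 ≈ 64.00
n = 8

8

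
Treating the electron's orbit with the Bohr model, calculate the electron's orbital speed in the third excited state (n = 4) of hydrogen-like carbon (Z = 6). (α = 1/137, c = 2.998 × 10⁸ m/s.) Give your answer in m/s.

v_n = Zαc/n = 6 × 0.007299 × 2.998 × 10⁸ / 4
    = 3.282 × 10⁶ m/s

3.282 × 10⁶ m/s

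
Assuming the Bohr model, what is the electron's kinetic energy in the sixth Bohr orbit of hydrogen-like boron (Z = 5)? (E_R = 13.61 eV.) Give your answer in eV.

9.451 eV

For a Coulomb orbit the virial theorem gives K = −E_n.
E_n = −E_R·Z²/n², so K = E_R·Z²/n² = 13.61 × 5²/6² = 9.451 eV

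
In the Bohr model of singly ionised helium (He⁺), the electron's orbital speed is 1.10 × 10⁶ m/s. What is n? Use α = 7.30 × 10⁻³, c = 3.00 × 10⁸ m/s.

4

v_n = Zαc/n ⇒ n = Zαc/v = 2 × 0.00730 × 3.00 × 10⁸ / 1.10 × 10⁶ ≈ 3.98
n = 4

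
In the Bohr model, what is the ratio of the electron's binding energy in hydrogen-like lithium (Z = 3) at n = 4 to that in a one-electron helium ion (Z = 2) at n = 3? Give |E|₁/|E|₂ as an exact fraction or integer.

|E| ∝ Z^2 · n^-2
|E|₁/|E|₂ = (3/2)^2 · (4/3)^-2 = 81/64

81/64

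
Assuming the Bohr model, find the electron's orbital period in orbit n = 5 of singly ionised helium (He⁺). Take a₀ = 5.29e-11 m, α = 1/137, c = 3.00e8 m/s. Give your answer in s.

4.74e-15 s

r = n²a₀/Z = 5²·5.29e-11/2 = 6.61e-10 m
v = Zαc/n = 2·0.00730·3.00e8/5 = 8.76e5 m/s
T = 2πr/v = 4.74e-15 s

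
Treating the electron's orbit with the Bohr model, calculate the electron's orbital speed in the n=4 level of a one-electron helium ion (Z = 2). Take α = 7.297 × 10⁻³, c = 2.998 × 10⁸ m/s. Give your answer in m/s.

v_n = Zαc/n = 2 × 0.007297 × 2.998 × 10⁸ / 4
    = 1.094 × 10⁶ m/s

1.094 × 10⁶ m/s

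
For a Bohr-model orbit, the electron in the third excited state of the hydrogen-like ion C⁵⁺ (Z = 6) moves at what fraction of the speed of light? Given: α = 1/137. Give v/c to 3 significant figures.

v_n = Zαc/n, so v/c = Zα/n = 6 × 0.00730 / 4 = 0.0109

0.0109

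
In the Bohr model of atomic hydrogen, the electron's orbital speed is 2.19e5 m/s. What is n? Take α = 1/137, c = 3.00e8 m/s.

10

v_n = Zαc/n ⇒ n = Zαc/v = 1 × 0.00730 × 3.00e8 / 2.19e5 ≈ 10.00
n = 10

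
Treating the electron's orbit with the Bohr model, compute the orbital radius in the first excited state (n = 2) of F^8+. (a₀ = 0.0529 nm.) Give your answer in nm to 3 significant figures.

r_n = n²a₀/Z = 2² × 0.0529 / 9
    = 4 × 0.0529 / 9 = 0.0235 nm

0.0235 nm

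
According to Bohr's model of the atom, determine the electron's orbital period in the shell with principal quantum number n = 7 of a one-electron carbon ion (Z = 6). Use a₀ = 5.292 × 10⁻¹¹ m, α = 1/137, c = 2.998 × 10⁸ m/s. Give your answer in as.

1448 as

r = n²a₀/Z = 7²·5.292 × 10⁻¹¹/6 = 4.322 × 10⁻¹⁰ m
v = Zαc/n = 6·0.007299·2.998 × 10⁸/7 = 1.876 × 10⁶ m/s
T = 2πr/v = 1.448 × 10⁻¹⁵ s = 1448 as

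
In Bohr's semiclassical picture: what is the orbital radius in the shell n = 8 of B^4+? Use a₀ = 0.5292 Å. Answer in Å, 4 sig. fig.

r_n = n²a₀/Z = 8² × 0.5292 / 5
    = 64 × 0.5292 / 5 = 6.774 Å

6.774 Å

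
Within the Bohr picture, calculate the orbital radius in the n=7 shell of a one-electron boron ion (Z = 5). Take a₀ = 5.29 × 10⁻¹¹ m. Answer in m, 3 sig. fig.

r_n = n²a₀/Z = 7² × 5.29 × 10⁻¹¹ / 5
    = 49 × 5.29 × 10⁻¹¹ / 5 = 5.18 × 10⁻¹⁰ m

5.18 × 10⁻¹⁰ m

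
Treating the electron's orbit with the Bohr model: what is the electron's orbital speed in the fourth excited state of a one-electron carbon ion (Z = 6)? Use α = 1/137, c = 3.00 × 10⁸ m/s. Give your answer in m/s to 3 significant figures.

2.63 × 10⁶ m/s

v_n = Zαc/n = 6 × 0.00730 × 3.00 × 10⁸ / 5
    = 2.63 × 10⁶ m/s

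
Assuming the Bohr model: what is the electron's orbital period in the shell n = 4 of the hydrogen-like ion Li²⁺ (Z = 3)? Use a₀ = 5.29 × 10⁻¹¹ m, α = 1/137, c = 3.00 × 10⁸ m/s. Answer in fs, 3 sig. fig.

r = n²a₀/Z = 4²·5.29 × 10⁻¹¹/3 = 2.82 × 10⁻¹⁰ m
v = Zαc/n = 3·0.00730·3.00 × 10⁸/4 = 1.64 × 10⁶ m/s
T = 2πr/v = 1.08 × 10⁻¹⁵ s = 1.08 fs

1.08 fs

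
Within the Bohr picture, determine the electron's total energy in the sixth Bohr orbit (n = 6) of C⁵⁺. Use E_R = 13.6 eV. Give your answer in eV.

-13.6 eV

E_n = −E_R·Z²/n² = −13.6 × 6²/6² = -13.6 eV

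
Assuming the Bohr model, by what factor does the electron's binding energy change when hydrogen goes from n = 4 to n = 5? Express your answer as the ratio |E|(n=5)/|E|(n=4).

16/25

|E| ∝ Z^2 · n^-2; with Z fixed, |E| ∝ n^-2.
|E|(n=5)/|E|(n=4) = (5/4)^-2 = 16/25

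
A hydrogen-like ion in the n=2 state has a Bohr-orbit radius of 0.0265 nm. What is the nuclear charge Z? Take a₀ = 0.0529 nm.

8

r_n = n²a₀/Z ⇒ Z = n²a₀/r = 2² × 0.0529 / 0.0265 ≈ 7.98
Z = 8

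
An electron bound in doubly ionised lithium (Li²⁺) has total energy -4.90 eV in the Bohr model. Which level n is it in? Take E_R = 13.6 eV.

E_n = −E_R Z²/n² ⇒ n² = E_R Z²/(−E_n) = 13.6 × 3² / 4.90 ≈ 24.98
n = 5

5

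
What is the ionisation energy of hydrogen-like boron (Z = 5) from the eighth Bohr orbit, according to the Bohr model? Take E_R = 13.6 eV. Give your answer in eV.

E_n = −E_R·Z²/n² = −13.6 × 5²/8² eV = -5.31 eV
Ionisation energy = −E_n = 5.31 eV

5.31 eV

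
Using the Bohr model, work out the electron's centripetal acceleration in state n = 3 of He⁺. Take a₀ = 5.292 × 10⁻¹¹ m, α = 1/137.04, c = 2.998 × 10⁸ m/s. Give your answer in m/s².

8.932 × 10²¹ m/s²

r = n²a₀/Z = 2.381 × 10⁻¹⁰ m, v = Zαc/n = 1.458 × 10⁶ m/s
a = v²/r = (1.458 × 10⁶)² / 2.381 × 10⁻¹⁰ = 8.932 × 10²¹ m/s²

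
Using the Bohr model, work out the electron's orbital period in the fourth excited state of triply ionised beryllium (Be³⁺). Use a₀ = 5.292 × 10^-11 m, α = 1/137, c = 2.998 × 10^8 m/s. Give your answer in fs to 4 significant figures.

r = n²a₀/Z = 5²·5.292 × 10^-11/4 = 3.308 × 10^-10 m
v = Zαc/n = 4·0.007299·2.998 × 10^8/5 = 1.751 × 10^6 m/s
T = 2πr/v = 1.187 × 10^-15 s = 1.187 fs

1.187 fs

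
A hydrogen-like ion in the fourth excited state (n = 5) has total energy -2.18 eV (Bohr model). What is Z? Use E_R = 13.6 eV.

2

E_n = −E_R Z²/n² ⇒ Z² = −E_n n²/E_R = 2.18 × 5² / 13.6 ≈ 4.01
Z = 2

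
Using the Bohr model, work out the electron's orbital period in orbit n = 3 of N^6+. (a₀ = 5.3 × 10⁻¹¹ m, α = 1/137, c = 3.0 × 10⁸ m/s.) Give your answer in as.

r = n²a₀/Z = 3²·5.3 × 10⁻¹¹/7 = 6.8 × 10⁻¹¹ m
v = Zαc/n = 7·0.0073·3.0 × 10⁸/3 = 5.1 × 10⁶ m/s
T = 2πr/v = 8.4 × 10⁻¹⁷ s = 84 as

84 as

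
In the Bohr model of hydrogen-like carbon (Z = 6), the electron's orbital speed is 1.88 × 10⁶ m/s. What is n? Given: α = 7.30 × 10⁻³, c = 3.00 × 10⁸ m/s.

7

v_n = Zαc/n ⇒ n = Zαc/v = 6 × 0.00730 × 3.00 × 10⁸ / 1.88 × 10⁶ ≈ 6.99
n = 7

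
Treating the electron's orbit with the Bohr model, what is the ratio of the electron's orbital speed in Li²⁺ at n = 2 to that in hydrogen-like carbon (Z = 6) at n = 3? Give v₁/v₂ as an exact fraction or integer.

3/4

v ∝ Z^1 · n^-1
v₁/v₂ = (3/6)^1 · (2/3)^-1 = 3/4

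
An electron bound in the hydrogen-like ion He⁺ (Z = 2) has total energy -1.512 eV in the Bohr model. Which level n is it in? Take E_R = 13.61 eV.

6

E_n = −E_R Z²/n² ⇒ n² = E_R Z²/(−E_n) = 13.61 × 2² / 1.512 ≈ 36.01
n = 6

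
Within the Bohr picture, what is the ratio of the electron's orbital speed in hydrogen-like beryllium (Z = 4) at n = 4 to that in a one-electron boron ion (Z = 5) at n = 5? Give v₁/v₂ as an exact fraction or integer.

v ∝ Z^1 · n^-1
v₁/v₂ = (4/5)^1 · (4/5)^-1 = 1

1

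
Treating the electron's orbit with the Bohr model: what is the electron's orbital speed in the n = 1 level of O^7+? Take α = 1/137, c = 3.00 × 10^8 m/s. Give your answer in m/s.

v_n = Zαc/n = 8 × 0.00730 × 3.00 × 10^8 / 1
    = 1.75 × 10^7 m/s

1.75 × 10^7 m/s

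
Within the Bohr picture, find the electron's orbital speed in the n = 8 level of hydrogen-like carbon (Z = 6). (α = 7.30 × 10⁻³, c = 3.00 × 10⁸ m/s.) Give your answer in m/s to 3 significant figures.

1.64 × 10⁶ m/s

v_n = Zαc/n = 6 × 0.00730 × 3.00 × 10⁸ / 8
    = 1.64 × 10⁶ m/s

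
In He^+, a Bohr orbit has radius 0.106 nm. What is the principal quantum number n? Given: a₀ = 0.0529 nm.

2

r_n = n²a₀/Z ⇒ n² = rZ/a₀ = 0.106 × 2 / 0.0529 ≈ 4.01
n = 2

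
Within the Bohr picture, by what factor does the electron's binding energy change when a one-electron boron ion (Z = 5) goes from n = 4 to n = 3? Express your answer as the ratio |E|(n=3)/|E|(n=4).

|E| ∝ Z^2 · n^-2; with Z fixed, |E| ∝ n^-2.
|E|(n=3)/|E|(n=4) = (3/4)^-2 = 16/9

16/9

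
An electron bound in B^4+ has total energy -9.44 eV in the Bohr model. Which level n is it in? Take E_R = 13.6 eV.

6

E_n = −E_R Z²/n² ⇒ n² = E_R Z²/(−E_n) = 13.6 × 5² / 9.44 ≈ 36.02
n = 6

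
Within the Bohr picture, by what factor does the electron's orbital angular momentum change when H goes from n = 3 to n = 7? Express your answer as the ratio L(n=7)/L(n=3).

L = nℏ depends only on n, so L ∝ n.
L(n=7)/L(n=3) = (7/3)^1 = 7/3

7/3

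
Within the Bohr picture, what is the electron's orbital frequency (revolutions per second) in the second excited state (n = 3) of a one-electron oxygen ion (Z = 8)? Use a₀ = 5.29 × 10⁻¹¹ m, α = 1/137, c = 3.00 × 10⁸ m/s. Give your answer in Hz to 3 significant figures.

r = n²a₀/Z = 5.95 × 10⁻¹¹ m, v = Zαc/n = 5.84 × 10⁶ m/s
f = v/(2πr) = 1.56 × 10¹⁶ Hz

1.56 × 10¹⁶ Hz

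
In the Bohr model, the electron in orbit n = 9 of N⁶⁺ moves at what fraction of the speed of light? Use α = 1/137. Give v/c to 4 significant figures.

0.005677

v_n = Zαc/n, so v/c = Zα/n = 7 × 0.007299 / 9 = 0.005677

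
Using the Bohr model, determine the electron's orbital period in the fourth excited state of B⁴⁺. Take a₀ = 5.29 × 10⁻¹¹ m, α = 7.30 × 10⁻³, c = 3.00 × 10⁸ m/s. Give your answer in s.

7.59 × 10⁻¹⁶ s

r = n²a₀/Z = 5²·5.29 × 10⁻¹¹/5 = 2.64 × 10⁻¹⁰ m
v = Zαc/n = 5·0.00730·3.00 × 10⁸/5 = 2.19 × 10⁶ m/s
T = 2πr/v = 7.59 × 10⁻¹⁶ s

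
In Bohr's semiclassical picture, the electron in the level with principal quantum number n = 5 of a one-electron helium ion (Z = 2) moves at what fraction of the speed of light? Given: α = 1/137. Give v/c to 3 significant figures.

v_n = Zαc/n, so v/c = Zα/n = 2 × 0.00730 / 5 = 0.00292

0.00292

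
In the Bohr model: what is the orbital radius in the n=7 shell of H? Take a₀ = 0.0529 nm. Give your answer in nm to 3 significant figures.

r_n = n²a₀/Z = 7² × 0.0529 / 1
    = 49 × 0.0529 / 1 = 2.59 nm

2.59 nm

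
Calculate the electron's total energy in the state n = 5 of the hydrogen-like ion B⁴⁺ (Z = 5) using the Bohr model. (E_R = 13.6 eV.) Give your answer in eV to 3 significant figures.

-13.6 eV

E_n = −E_R·Z²/n² = −13.6 × 5²/5² = -13.6 eV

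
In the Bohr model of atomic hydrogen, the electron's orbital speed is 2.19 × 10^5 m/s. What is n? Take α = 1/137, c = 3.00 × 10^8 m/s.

v_n = Zαc/n ⇒ n = Zαc/v = 1 × 0.00730 × 3.00 × 10^8 / 2.19 × 10^5 ≈ 10.00
n = 10

10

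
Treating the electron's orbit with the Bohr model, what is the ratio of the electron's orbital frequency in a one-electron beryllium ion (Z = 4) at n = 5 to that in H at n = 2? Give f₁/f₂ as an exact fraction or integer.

128/125

f ∝ Z^2 · n^-3
f₁/f₂ = (4/1)^2 · (5/2)^-3 = 128/125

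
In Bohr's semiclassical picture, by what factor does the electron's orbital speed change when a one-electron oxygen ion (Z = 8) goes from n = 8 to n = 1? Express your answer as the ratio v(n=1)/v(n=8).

8

v ∝ Z^1 · n^-1; with Z fixed, v ∝ n^-1.
v(n=1)/v(n=8) = (1/8)^-1 = 8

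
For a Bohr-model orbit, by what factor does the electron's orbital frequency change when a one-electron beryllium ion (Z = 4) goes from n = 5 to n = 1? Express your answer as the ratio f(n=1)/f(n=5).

125

f ∝ Z^2 · n^-3; with Z fixed, f ∝ n^-3.
f(n=1)/f(n=5) = (1/5)^-3 = 125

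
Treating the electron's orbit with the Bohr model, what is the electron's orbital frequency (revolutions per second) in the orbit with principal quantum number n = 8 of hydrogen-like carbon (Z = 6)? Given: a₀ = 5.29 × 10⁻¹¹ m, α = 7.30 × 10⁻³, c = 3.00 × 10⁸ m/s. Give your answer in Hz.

r = n²a₀/Z = 5.64 × 10⁻¹⁰ m, v = Zαc/n = 1.64 × 10⁶ m/s
f = v/(2πr) = 4.63 × 10¹⁴ Hz

4.63 × 10¹⁴ Hz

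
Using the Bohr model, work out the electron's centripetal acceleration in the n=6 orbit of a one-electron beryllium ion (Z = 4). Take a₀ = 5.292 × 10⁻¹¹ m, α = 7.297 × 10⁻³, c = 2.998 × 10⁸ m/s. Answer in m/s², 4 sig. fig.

r = n²a₀/Z = 4.763 × 10⁻¹⁰ m, v = Zαc/n = 1.458 × 10⁶ m/s
a = v²/r = (1.458 × 10⁶)² / 4.763 × 10⁻¹⁰ = 4.466 × 10²¹ m/s²

4.466 × 10²¹ m/s²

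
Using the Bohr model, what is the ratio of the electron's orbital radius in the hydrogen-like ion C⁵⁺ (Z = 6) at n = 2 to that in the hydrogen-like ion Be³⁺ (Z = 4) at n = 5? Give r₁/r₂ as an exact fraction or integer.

r ∝ Z^-1 · n^2
r₁/r₂ = (6/4)^-1 · (2/5)^2 = 8/75

8/75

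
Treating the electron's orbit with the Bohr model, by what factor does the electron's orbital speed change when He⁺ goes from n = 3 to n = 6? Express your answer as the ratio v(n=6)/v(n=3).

v ∝ Z^1 · n^-1; with Z fixed, v ∝ n^-1.
v(n=6)/v(n=3) = (6/3)^-1 = 1/2

1/2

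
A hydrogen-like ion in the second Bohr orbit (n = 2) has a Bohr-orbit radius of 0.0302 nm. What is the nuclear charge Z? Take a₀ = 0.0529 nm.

r_n = n²a₀/Z ⇒ Z = n²a₀/r = 2² × 0.0529 / 0.0302 ≈ 7.01
Z = 7

7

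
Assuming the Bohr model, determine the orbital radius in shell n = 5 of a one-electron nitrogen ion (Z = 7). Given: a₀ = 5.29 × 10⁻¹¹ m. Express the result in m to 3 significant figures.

1.89 × 10⁻¹⁰ m

r_n = n²a₀/Z = 5² × 5.29 × 10⁻¹¹ / 7
    = 25 × 5.29 × 10⁻¹¹ / 7 = 1.89 × 10⁻¹⁰ m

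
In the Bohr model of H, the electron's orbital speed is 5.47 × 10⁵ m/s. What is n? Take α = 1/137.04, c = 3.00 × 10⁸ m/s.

v_n = Zαc/n ⇒ n = Zαc/v = 1 × 0.00730 × 3.00 × 10⁸ / 5.47 × 10⁵ ≈ 4.00
n = 4

4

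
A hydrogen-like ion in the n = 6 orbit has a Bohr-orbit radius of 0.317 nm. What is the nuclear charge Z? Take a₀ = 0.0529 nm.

6

r_n = n²a₀/Z ⇒ Z = n²a₀/r = 6² × 0.0529 / 0.317 ≈ 6.01
Z = 6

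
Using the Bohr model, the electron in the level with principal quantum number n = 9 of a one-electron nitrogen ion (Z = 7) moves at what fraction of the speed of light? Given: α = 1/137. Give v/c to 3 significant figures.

0.00568

v_n = Zαc/n, so v/c = Zα/n = 7 × 0.00730 / 9 = 0.00568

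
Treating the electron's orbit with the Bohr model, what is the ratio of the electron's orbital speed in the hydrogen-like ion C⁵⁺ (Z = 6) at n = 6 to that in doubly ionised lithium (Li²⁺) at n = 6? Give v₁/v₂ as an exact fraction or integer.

v ∝ Z^1 · n^-1
v₁/v₂ = (6/3)^1 · (6/6)^-1 = 2

2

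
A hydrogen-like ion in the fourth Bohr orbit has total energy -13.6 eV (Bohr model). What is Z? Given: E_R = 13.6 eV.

4

E_n = −E_R Z²/n² ⇒ Z² = −E_n n²/E_R = 13.6 × 4² / 13.6 ≈ 16.00
Z = 4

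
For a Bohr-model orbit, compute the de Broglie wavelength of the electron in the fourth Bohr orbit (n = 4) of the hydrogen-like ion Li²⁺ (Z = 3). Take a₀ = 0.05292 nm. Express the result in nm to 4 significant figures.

The Bohr quantisation condition is nλ = 2πr_n.
r_n = n²a₀/Z = 0.2822 nm
λ = 2πr_n/n = 2π·0.2822/4 = 0.4433 nm

0.4433 nm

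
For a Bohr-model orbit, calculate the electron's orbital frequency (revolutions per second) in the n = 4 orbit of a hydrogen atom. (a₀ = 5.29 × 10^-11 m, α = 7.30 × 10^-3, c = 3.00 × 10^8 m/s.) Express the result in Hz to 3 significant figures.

1.03 × 10^14 Hz

r = n²a₀/Z = 8.46 × 10^-10 m, v = Zαc/n = 5.47 × 10^5 m/s
f = v/(2πr) = 1.03 × 10^14 Hz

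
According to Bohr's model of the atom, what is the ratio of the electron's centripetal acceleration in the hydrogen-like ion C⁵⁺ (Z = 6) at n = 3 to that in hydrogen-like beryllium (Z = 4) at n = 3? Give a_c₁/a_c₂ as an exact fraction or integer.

27/8

a_c ∝ Z^3 · n^-4
a_c₁/a_c₂ = (6/4)^3 · (3/3)^-4 = 27/8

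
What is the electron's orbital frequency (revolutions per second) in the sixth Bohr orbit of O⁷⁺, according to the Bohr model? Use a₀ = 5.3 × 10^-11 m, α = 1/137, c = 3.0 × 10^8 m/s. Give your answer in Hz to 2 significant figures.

r = n²a₀/Z = 2.4 × 10^-10 m, v = Zαc/n = 2.9 × 10^6 m/s
f = v/(2πr) = 1.9 × 10^15 Hz

1.9 × 10^15 Hz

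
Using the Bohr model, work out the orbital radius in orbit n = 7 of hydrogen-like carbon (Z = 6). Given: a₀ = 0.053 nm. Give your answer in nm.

r_n = n²a₀/Z = 7² × 0.053 / 6
    = 49 × 0.053 / 6 = 0.43 nm

0.43 nm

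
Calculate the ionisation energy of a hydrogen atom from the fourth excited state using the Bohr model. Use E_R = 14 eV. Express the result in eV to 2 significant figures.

E_n = −E_R·Z²/n² = −14 × 1²/5² eV = -0.56 eV
Ionisation energy = −E_n = 0.56 eV

0.56 eV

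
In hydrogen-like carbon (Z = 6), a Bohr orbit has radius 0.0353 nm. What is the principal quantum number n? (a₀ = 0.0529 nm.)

r_n = n²a₀/Z ⇒ n² = rZ/a₀ = 0.0353 × 6 / 0.0529 ≈ 4.00
n = 2

2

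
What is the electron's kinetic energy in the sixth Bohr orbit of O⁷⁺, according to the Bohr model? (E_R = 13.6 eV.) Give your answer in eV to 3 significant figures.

24.2 eV

For a Coulomb orbit the virial theorem gives K = −E_n.
E_n = −E_R·Z²/n², so K = E_R·Z²/n² = 13.6 × 8²/6² = 24.2 eV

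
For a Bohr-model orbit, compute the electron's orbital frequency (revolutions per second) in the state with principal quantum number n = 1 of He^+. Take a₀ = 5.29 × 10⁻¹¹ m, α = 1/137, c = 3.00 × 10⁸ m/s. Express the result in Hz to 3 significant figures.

2.64 × 10¹⁶ Hz

r = n²a₀/Z = 2.65 × 10⁻¹¹ m, v = Zαc/n = 4.38 × 10⁶ m/s
f = v/(2πr) = 2.64 × 10¹⁶ Hz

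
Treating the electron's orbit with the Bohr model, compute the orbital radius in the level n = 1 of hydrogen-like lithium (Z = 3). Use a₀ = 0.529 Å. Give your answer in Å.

r_n = n²a₀/Z = 1² × 0.529 / 3
    = 1 × 0.529 / 3 = 0.176 Å

0.176 Å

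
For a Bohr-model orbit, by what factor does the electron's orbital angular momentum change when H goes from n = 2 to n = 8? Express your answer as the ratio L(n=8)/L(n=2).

L = nℏ depends only on n, so L ∝ n.
L(n=8)/L(n=2) = (8/2)^1 = 4

4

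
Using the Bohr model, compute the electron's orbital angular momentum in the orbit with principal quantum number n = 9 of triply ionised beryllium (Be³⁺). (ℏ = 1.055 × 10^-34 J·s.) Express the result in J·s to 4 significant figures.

L_n = nℏ = 9 × 1.055 × 10^-34 = 9.495 × 10^-34 J·s

9.495 × 10^-34 J·s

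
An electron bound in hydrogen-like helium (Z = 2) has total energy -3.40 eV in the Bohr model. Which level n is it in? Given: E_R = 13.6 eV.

E_n = −E_R Z²/n² ⇒ n² = E_R Z²/(−E_n) = 13.6 × 2² / 3.40 ≈ 16.00
n = 4

4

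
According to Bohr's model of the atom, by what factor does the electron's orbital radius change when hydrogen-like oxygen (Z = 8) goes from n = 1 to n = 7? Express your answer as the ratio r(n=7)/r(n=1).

49

r ∝ Z^-1 · n^2; with Z fixed, r ∝ n^2.
r(n=7)/r(n=1) = (7/1)^2 = 49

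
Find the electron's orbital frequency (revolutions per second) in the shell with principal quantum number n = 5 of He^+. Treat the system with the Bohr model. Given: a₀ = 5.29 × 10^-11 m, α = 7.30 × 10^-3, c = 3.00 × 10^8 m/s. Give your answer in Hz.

2.11 × 10^14 Hz

r = n²a₀/Z = 6.61 × 10^-10 m, v = Zαc/n = 8.76 × 10^5 m/s
f = v/(2πr) = 2.11 × 10^14 Hz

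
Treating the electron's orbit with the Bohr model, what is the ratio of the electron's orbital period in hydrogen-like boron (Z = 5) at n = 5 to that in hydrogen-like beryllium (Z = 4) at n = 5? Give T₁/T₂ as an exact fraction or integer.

T ∝ Z^-2 · n^3
T₁/T₂ = (5/4)^-2 · (5/5)^3 = 16/25

16/25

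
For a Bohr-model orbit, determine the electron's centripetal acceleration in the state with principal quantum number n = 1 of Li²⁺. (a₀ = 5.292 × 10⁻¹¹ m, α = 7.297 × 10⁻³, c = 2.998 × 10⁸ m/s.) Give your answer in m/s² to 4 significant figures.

2.442 × 10²⁴ m/s²

r = n²a₀/Z = 1.764 × 10⁻¹¹ m, v = Zαc/n = 6.563 × 10⁶ m/s
a = v²/r = (6.563 × 10⁶)² / 1.764 × 10⁻¹¹ = 2.442 × 10²⁴ m/s²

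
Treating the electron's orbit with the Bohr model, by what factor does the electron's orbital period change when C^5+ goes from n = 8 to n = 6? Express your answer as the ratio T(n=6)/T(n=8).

T ∝ Z^-2 · n^3; with Z fixed, T ∝ n^3.
T(n=6)/T(n=8) = (6/8)^3 = 27/64

27/64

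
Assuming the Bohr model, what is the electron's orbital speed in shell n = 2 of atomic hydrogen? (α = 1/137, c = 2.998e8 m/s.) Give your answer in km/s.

1094 km/s

v_n = Zαc/n = 1 × 0.007299 × 2.998e8 / 2
    = 1094 km/s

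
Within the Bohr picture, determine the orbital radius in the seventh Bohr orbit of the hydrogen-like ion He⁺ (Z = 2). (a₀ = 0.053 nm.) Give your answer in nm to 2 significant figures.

1.3 nm

r_n = n²a₀/Z = 7² × 0.053 / 2
    = 49 × 0.053 / 2 = 1.3 nm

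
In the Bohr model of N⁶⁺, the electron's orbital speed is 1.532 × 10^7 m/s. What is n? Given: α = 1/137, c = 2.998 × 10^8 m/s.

v_n = Zαc/n ⇒ n = Zαc/v = 7 × 0.007299 × 2.998 × 10^8 / 1.532 × 10^7 ≈ 1.00
n = 1

1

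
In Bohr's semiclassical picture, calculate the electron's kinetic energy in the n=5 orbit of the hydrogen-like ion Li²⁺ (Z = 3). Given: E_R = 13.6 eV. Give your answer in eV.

For a Coulomb orbit the virial theorem gives K = −E_n.
E_n = −E_R·Z²/n², so K = E_R·Z²/n² = 13.6 × 3²/5² = 4.90 eV

4.90 eV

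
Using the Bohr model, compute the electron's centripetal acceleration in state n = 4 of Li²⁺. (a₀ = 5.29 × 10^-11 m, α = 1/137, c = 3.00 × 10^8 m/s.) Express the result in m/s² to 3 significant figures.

r = n²a₀/Z = 2.82 × 10^-10 m, v = Zαc/n = 1.64 × 10^6 m/s
a = v²/r = (1.64 × 10^6)² / 2.82 × 10^-10 = 9.56 × 10^21 m/s²

9.56 × 10^21 m/s²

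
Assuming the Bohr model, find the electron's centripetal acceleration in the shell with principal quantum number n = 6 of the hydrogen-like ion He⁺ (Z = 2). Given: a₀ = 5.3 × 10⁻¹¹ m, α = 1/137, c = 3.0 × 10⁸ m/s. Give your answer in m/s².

5.6 × 10²⁰ m/s²

r = n²a₀/Z = 9.5 × 10⁻¹⁰ m, v = Zαc/n = 7.3 × 10⁵ m/s
a = v²/r = (7.3 × 10⁵)² / 9.5 × 10⁻¹⁰ = 5.6 × 10²⁰ m/s²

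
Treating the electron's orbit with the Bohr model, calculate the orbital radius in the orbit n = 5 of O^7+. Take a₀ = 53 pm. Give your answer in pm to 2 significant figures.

170 pm

r_n = n²a₀/Z = 5² × 53 / 8
    = 25 × 53 / 8 = 170 pm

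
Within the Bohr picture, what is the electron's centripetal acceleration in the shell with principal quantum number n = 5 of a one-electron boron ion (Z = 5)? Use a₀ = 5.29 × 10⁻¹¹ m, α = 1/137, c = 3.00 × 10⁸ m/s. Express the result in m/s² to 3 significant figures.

r = n²a₀/Z = 2.64 × 10⁻¹⁰ m, v = Zαc/n = 2.19 × 10⁶ m/s
a = v²/r = (2.19 × 10⁶)² / 2.64 × 10⁻¹⁰ = 1.81 × 10²² m/s²

1.81 × 10²² m/s²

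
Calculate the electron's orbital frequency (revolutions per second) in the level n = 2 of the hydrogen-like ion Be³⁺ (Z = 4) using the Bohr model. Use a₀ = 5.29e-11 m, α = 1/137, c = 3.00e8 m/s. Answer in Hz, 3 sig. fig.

r = n²a₀/Z = 5.29e-11 m, v = Zαc/n = 4.38e6 m/s
f = v/(2πr) = 1.32e16 Hz

1.32e16 Hz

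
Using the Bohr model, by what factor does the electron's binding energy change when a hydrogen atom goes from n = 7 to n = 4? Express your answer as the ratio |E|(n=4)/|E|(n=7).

|E| ∝ Z^2 · n^-2; with Z fixed, |E| ∝ n^-2.
|E|(n=4)/|E|(n=7) = (4/7)^-2 = 49/16

49/16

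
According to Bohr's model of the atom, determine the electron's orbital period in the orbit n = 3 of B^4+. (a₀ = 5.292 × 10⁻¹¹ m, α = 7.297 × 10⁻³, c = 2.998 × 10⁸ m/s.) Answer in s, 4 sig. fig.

1.642 × 10⁻¹⁶ s

r = n²a₀/Z = 3²·5.292 × 10⁻¹¹/5 = 9.526 × 10⁻¹¹ m
v = Zαc/n = 5·0.007297·2.998 × 10⁸/3 = 3.646 × 10⁶ m/s
T = 2πr/v = 1.642 × 10⁻¹⁶ s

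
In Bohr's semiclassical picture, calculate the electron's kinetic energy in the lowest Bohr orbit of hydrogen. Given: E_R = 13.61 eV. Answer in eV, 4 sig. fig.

13.61 eV

For a Coulomb orbit the virial theorem gives K = −E_n.
E_n = −E_R·Z²/n², so K = E_R·Z²/n² = 13.61 × 1²/1² = 13.61 eV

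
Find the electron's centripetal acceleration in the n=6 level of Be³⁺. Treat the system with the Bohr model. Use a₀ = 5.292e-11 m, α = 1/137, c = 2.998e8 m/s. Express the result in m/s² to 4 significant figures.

r = n²a₀/Z = 4.763e-10 m, v = Zαc/n = 1.459e6 m/s
a = v²/r = (1.459e6)² / 4.763e-10 = 4.469e21 m/s²

4.469e21 m/s²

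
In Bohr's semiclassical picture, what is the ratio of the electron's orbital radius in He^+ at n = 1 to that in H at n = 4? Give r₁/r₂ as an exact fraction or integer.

r ∝ Z^-1 · n^2
r₁/r₂ = (2/1)^-1 · (1/4)^2 = 1/32

1/32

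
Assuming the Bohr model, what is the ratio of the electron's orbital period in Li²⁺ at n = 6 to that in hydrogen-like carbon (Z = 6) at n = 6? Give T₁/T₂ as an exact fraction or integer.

4

T ∝ Z^-2 · n^3
T₁/T₂ = (3/6)^-2 · (6/6)^3 = 4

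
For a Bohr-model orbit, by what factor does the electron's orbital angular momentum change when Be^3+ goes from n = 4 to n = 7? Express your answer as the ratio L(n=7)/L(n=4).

L = nℏ depends only on n, so L ∝ n.
L(n=7)/L(n=4) = (7/4)^1 = 7/4

7/4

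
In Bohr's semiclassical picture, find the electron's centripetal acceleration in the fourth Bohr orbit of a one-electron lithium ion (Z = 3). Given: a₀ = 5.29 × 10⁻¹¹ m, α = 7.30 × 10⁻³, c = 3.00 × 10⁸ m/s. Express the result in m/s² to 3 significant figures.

9.56 × 10²¹ m/s²

r = n²a₀/Z = 2.82 × 10⁻¹⁰ m, v = Zαc/n = 1.64 × 10⁶ m/s
a = v²/r = (1.64 × 10⁶)² / 2.82 × 10⁻¹⁰ = 9.56 × 10²¹ m/s²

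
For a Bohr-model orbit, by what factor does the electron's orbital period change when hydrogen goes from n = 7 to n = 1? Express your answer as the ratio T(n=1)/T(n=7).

T ∝ Z^-2 · n^3; with Z fixed, T ∝ n^3.
T(n=1)/T(n=7) = (1/7)^3 = 1/343

1/343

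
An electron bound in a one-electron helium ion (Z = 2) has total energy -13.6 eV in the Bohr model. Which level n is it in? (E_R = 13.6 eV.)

E_n = −E_R Z²/n² ⇒ n² = E_R Z²/(−E_n) = 13.6 × 2² / 13.6 ≈ 4.00
n = 2

2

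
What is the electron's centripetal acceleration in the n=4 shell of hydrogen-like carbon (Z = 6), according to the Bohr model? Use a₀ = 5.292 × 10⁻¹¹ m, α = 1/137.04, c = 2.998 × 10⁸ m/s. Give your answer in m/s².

7.631 × 10²² m/s²

r = n²a₀/Z = 1.411 × 10⁻¹⁰ m, v = Zαc/n = 3.282 × 10⁶ m/s
a = v²/r = (3.282 × 10⁶)² / 1.411 × 10⁻¹⁰ = 7.631 × 10²² m/s²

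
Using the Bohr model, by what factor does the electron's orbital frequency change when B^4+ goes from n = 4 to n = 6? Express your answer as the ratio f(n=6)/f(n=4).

f ∝ Z^2 · n^-3; with Z fixed, f ∝ n^-3.
f(n=6)/f(n=4) = (6/4)^-3 = 8/27

8/27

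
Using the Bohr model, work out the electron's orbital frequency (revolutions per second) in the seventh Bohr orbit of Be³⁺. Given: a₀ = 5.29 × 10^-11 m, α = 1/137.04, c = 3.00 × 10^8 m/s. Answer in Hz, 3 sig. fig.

r = n²a₀/Z = 6.48 × 10^-10 m, v = Zαc/n = 1.25 × 10^6 m/s
f = v/(2πr) = 3.07 × 10^14 Hz

3.07 × 10^14 Hz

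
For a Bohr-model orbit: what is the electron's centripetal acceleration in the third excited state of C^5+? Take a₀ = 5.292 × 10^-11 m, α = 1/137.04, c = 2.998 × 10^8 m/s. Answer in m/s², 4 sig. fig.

r = n²a₀/Z = 1.411 × 10^-10 m, v = Zαc/n = 3.282 × 10^6 m/s
a = v²/r = (3.282 × 10^6)² / 1.411 × 10^-10 = 7.631 × 10^22 m/s²

7.631 × 10^22 m/s²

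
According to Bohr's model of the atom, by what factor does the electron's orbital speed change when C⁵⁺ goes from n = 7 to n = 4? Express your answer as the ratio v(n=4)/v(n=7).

v ∝ Z^1 · n^-1; with Z fixed, v ∝ n^-1.
v(n=4)/v(n=7) = (4/7)^-1 = 7/4

7/4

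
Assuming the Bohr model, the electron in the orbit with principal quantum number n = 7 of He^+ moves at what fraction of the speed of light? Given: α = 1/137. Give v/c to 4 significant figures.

0.002086

v_n = Zαc/n, so v/c = Zα/n = 2 × 0.007299 / 7 = 0.002086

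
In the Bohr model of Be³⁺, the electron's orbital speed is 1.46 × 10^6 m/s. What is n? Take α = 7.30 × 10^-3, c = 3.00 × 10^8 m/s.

6

v_n = Zαc/n ⇒ n = Zαc/v = 4 × 0.00730 × 3.00 × 10^8 / 1.46 × 10^6 ≈ 6.00
n = 6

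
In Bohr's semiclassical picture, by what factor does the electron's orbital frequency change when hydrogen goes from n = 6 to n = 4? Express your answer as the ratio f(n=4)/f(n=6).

f ∝ Z^2 · n^-3; with Z fixed, f ∝ n^-3.
f(n=4)/f(n=6) = (4/6)^-3 = 27/8

27/8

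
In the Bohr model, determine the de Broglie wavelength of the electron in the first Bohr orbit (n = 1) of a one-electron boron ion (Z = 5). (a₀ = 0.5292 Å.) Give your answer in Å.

0.6650 Å

The Bohr quantisation condition is nλ = 2πr_n.
r_n = n²a₀/Z = 0.1058 Å
λ = 2πr_n/n = 2π·0.1058/1 = 0.6650 Å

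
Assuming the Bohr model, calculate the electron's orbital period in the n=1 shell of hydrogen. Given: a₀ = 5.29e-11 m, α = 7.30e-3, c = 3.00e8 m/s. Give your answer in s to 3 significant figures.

1.52e-16 s

r = n²a₀/Z = 1²·5.29e-11/1 = 5.29e-11 m
v = Zαc/n = 1·0.00730·3.00e8/1 = 2.19e6 m/s
T = 2πr/v = 1.52e-16 s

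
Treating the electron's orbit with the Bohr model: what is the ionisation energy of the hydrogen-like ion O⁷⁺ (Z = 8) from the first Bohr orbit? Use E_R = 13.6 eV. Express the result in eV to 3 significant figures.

870 eV

E_n = −E_R·Z²/n² = −13.6 × 8²/1² eV = -870 eV
Ionisation energy = −E_n = 870 eV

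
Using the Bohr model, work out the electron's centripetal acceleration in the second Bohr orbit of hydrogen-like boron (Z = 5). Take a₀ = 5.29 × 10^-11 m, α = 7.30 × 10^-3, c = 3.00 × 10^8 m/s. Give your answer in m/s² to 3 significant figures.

r = n²a₀/Z = 4.23 × 10^-11 m, v = Zαc/n = 5.47 × 10^6 m/s
a = v²/r = (5.47 × 10^6)² / 4.23 × 10^-11 = 7.08 × 10^23 m/s²

7.08 × 10^23 m/s²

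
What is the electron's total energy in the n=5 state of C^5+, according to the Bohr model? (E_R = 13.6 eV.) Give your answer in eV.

E_n = −E_R·Z²/n² = −13.6 × 6²/5² = -19.6 eV

-19.6 eV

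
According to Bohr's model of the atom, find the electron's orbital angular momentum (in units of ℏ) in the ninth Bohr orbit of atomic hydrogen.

9

L_n = nℏ, so L/ℏ = n = 9.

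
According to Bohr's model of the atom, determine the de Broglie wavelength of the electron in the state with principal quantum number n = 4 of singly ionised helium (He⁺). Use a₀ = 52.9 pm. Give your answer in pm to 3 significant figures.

665 pm

The Bohr quantisation condition is nλ = 2πr_n.
r_n = n²a₀/Z = 423 pm
λ = 2πr_n/n = 2π·423/4 = 665 pm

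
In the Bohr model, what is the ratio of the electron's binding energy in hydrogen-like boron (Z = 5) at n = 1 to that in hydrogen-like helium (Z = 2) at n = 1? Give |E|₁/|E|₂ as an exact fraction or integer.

|E| ∝ Z^2 · n^-2
|E|₁/|E|₂ = (5/2)^2 · (1/1)^-2 = 25/4

25/4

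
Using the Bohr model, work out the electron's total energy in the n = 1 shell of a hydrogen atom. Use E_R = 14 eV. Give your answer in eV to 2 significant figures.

-14 eV

E_n = −E_R·Z²/n² = −14 × 1²/1² = -14 eV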